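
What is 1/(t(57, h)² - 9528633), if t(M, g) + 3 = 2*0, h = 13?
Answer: -1/9528624 ≈ -1.0495e-7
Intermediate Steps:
t(M, g) = -3 (t(M, g) = -3 + 2*0 = -3 + 0 = -3)
1/(t(57, h)² - 9528633) = 1/((-3)² - 9528633) = 1/(9 - 9528633) = 1/(-9528624) = -1/9528624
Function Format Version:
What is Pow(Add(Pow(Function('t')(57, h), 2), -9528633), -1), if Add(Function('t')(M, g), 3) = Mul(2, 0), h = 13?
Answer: Rational(-1, 9528624) ≈ -1.0495e-7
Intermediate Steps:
Function('t')(M, g) = -3 (Function('t')(M, g) = Add(-3, Mul(2, 0)) = Add(-3, 0) = -3)
Pow(Add(Pow(Function('t')(57, h), 2), -9528633), -1) = Pow(Add(Pow(-3, 2), -9528633), -1) = Pow(Add(9, -9528633), -1) = Pow(-9528624, -1) = Rational(-1, 9528624)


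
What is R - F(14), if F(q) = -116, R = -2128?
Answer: -2012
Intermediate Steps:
R - F(14) = -2128 - 1*(-116) = -2128 + 116 = -2012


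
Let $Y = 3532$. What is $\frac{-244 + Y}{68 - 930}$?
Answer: $- \frac{1644}{431} \approx -3.8144$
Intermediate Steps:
$\frac{-244 + Y}{68 - 930} = \frac{-244 + 3532}{68 - 930} = \frac{3288}{-862} = 3288 \left(- \frac{1}{862}\right) = - \frac{1644}{431}$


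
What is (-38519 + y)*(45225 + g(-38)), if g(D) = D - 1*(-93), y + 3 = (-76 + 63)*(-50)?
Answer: -1714844160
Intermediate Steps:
y = 647 (y = -3 + (-76 + 63)*(-50) = -3 - 13*(-50) = -3 + 650 = 647)
g(D) = 93 + D (g(D) = D + 93 = 93 + D)
(-38519 + y)*(45225 + g(-38)) = (-38519 + 647)*(45225 + (93 - 38)) = -37872*(45225 + 55) = -37872*45280 = -1714844160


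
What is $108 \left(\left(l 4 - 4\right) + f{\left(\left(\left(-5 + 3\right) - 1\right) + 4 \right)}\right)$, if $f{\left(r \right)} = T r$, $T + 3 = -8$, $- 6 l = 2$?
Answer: $-1764$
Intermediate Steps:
$l = - \frac{1}{3}$ ($l = \left(- \frac{1}{6}\right) 2 = - \frac{1}{3} \approx -0.33333$)
$T = -11$ ($T = -3 - 8 = -11$)
$f{\left(r \right)} = - 11 r$
$108 \left(\left(l 4 - 4\right) + f{\left(\left(\left(-5 + 3\right) - 1\right) + 4 \right)}\right) = 108 \left(\left(\left(- \frac{1}{3}\right) 4 - 4\right) - 11 \left(\left(\left(-5 + 3\right) - 1\right) + 4\right)\right) = 108 \left(\left(- \frac{4}{3} - 4\right) - 11 \left(\left(-2 - 1\right) + 4\right)\right) = 108 \left(- \frac{16}{3} - 11 \left(-3 + 4\right)\right) = 108 \left(- \frac{16}{3} - 11\right) = 108 \left(- \frac{49}{3}\right) = -1764$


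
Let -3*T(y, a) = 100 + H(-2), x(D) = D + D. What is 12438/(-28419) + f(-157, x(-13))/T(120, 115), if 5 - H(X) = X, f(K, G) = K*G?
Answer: -116449980/1013611 ≈ -114.89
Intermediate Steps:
x(D) = 2*D
f(K, G) = G*K
H(X) = 5 - X
T(y, a) = -107/3 (T(y, a) = -(100 + (5 - 1*(-2)))/3 = -(100 + (5 + 2))/3 = -(100 + 7)/3 = -⅓*107 = -107/3)
12438/(-28419) + f(-157, x(-13))/T(120, 115) = 12438/(-28419) + ((2*(-13))*(-157))/(-107/3) = 12438*(-1/28419) - 26*(-157)*(-3/107) = -4146/9473 + 4082*(-3/107) = -4146/9473 - 12246/107 = -116449980/1013611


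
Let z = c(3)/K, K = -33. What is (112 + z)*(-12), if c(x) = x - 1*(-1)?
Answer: -14768/11 ≈ -1342.5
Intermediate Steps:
c(x) = 1 + x (c(x) = x + 1 = 1 + x)
z = -4/33 (z = (1 + 3)/(-33) = 4*(-1/33) = -4/33 ≈ -0.12121)
(112 + z)*(-12) = (112 - 4/33)*(-12) = (3692/33)*(-12) = -14768/11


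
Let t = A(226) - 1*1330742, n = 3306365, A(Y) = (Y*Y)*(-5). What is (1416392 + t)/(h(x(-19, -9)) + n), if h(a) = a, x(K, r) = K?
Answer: -84865/1653173 ≈ -0.051335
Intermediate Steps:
A(Y) = -5*Y² (A(Y) = Y²*(-5) = -5*Y²)
t = -1586122 (t = -5*226² - 1*1330742 = -5*51076 - 1330742 = -255380 - 1330742 = -1586122)
(1416392 + t)/(h(x(-19, -9)) + n) = (1416392 - 1586122)/(-19 + 3306365) = -169730/3306346 = -169730*1/3306346 = -84865/1653173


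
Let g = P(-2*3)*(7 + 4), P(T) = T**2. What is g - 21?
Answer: 375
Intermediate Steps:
g = 396 (g = (-2*3)**2*(7 + 4) = (-6)**2*11 = 36*11 = 396)
g - 21 = 396 - 21 = 375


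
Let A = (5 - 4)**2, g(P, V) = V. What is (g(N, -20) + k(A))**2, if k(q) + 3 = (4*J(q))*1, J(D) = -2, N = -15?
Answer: 961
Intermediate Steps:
A = 1 (A = 1**2 = 1)
k(q) = -11 (k(q) = -3 + (4*(-2))*1 = -3 - 8*1 = -3 - 8 = -11)
(g(N, -20) + k(A))**2 = (-20 - 11)**2 = (-31)**2 = 961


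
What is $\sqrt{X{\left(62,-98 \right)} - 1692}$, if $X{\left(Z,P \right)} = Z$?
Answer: $i \sqrt{1630} \approx 40.373 i$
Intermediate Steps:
$\sqrt{X{\left(62,-98 \right)} - 1692} = \sqrt{62 - 1692} = \sqrt{-1630} = i \sqrt{1630}$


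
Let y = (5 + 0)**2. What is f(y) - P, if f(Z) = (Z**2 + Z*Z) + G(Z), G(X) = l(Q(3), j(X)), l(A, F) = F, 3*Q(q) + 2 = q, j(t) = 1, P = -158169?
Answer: 159420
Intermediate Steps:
Q(q) = -2/3 + q/3
G(X) = 1
y = 25 (y = 5**2 = 25)
f(Z) = 1 + 2*Z**2 (f(Z) = (Z**2 + Z*Z) + 1 = (Z**2 + Z**2) + 1 = 2*Z**2 + 1 = 1 + 2*Z**2)
f(y) - P = (1 + 2*25**2) - 1*(-158169) = (1 + 2*625) + 158169 = (1 + 1250) + 158169 = 1251 + 158169 = 159420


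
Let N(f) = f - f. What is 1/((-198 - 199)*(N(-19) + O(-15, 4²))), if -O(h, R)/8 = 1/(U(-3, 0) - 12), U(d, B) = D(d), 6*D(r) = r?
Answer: -25/6352 ≈ -0.0039358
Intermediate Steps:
D(r) = r/6
U(d, B) = d/6
O(h, R) = 16/25 (O(h, R) = -8/((⅙)*(-3) - 12) = -8/(-½ - 12) = -8/(-25/2) = -8*(-2/25) = 16/25)
N(f) = 0
1/((-198 - 199)*(N(-19) + O(-15, 4²))) = 1/((-198 - 199)*(0 + 16/25)) = 1/((-397)*(16/25)) = -1/397*25/16 = -25/6352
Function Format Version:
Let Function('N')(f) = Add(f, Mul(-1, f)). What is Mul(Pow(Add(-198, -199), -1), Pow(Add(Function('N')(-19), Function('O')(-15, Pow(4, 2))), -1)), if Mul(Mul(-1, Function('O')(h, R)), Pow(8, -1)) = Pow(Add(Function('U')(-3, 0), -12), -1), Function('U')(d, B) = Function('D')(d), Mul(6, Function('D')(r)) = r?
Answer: Rational(-25, 6352) ≈ -0.0039358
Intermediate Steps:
Function('D')(r) = Mul(Rational(1, 6), r)
Function('U')(d, B) = Mul(Rational(1, 6), d)
Function('O')(h, R) = Rational(16, 25) (Function('O')(h, R) = Mul(-8, Pow(Add(Mul(Rational(1, 6), -3), -12), -1)) = Mul(-8, Pow(Add(Rational(-1, 2), -12), -1)) = Mul(-8, Pow(Rational(-25, 2), -1)) = Mul(-8, Rational(-2, 25)) = Rational(16, 25))
Function('N')(f) = 0
Mul(Pow(Add(-198, -199), -1), Pow(Add(Function('N')(-19), Function('O')(-15, Pow(4, 2))), -1)) = Mul(Pow(Add(-198, -199), -1), Pow(Add(0, Rational(16, 25)), -1)) = Mul(Pow(-397, -1), Pow(Rational(16, 25), -1)) = Mul(Rational(-1, 397), Rational(25, 16)) = Rational(-25, 6352)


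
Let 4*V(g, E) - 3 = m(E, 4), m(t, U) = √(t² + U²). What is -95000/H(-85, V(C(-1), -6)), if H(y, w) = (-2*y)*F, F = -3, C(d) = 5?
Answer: 9500/51 ≈ 186.27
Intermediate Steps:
m(t, U) = √(U² + t²)
V(g, E) = ¾ + √(16 + E²)/4 (V(g, E) = ¾ + √(4² + E²)/4 = ¾ + √(16 + E²)/4)
H(y, w) = 6*y (H(y, w) = -2*y*(-3) = 6*y)
-95000/H(-85, V(C(-1), -6)) = -95000/(6*(-85)) = -95000/(-510) = -95000*(-1/510) = 9500/51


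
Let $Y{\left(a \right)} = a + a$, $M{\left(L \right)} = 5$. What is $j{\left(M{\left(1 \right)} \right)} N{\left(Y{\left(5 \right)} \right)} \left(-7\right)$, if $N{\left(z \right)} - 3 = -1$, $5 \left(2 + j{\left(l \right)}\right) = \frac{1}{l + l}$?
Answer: $\frac{693}{25} \approx 27.72$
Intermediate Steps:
$j{\left(l \right)} = -2 + \frac{1}{10 l}$ ($j{\left(l \right)} = -2 + \frac{1}{5 \left(l + l\right)} = -2 + \frac{1}{5 \cdot 2 l} = -2 + \frac{\frac{1}{2} \frac{1}{l}}{5} = -2 + \frac{1}{10 l}$)
$Y{\left(a \right)} = 2 a$
$N{\left(z \right)} = 2$ ($N{\left(z \right)} = 3 - 1 = 2$)
$j{\left(M{\left(1 \right)} \right)} N{\left(Y{\left(5 \right)} \right)} \left(-7\right) = \left(-2 + \frac{1}{10 \cdot 5}\right) 2 \left(-7\right) = \left(-2 + \frac{1}{10} \cdot \frac{1}{5}\right) 2 \left(-7\right) = \left(-2 + \frac{1}{50}\right) 2 \left(-7\right) = \left(- \frac{99}{50}\right) 2 \left(-7\right) = \left(- \frac{99}{25}\right) \left(-7\right) = \frac{693}{25}$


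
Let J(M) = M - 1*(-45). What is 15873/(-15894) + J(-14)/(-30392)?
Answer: -80484155/80508408 ≈ -0.99970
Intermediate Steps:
J(M) = 45 + M (J(M) = M + 45 = 45 + M)
15873/(-15894) + J(-14)/(-30392) = 15873/(-15894) + (45 - 14)/(-30392) = 15873*(-1/15894) + 31*(-1/30392) = -5291/5298 - 31/30392 = -80484155/80508408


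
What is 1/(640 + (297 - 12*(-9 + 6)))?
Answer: 1/973 ≈ 0.0010277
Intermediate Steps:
1/(640 + (297 - 12*(-9 + 6))) = 1/(640 + (297 - 12*(-3))) = 1/(640 + (297 - 1*(-36))) = 1/(640 + (297 + 36)) = 1/(640 + 333) = 1/973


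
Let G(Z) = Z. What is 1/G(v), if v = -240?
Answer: -1/240 ≈ -0.0041667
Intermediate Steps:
1/G(v) = 1/(-240) = -1/240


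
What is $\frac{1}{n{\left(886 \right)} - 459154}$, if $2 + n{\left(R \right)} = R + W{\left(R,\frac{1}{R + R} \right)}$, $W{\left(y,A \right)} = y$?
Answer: $- \frac{1}{457384} \approx -2.1863 \cdot 10^{-6}$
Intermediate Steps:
$n{\left(R \right)} = -2 + 2 R$ ($n{\left(R \right)} = -2 + \left(R + R\right) = -2 + 2 R$)
$\frac{1}{n{\left(886 \right)} - 459154} = \frac{1}{\left(-2 + 2 \cdot 886\right) - 459154} = \frac{1}{\left(-2 + 1772\right) - 459154} = \frac{1}{1770 - 459154} = \frac{1}{-457384} = - \frac{1}{457384}$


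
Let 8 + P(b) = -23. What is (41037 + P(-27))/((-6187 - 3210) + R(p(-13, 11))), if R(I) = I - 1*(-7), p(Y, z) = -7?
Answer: -41006/9397 ≈ -4.3637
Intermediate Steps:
R(I) = 7 + I (R(I) = I + 7 = 7 + I)
P(b) = -31 (P(b) = -8 - 23 = -31)
(41037 + P(-27))/((-6187 - 3210) + R(p(-13, 11))) = (41037 - 31)/((-6187 - 3210) + (7 - 7)) = 41006/(-9397 + 0) = 41006/(-9397) = 41006*(-1/9397) = -41006/9397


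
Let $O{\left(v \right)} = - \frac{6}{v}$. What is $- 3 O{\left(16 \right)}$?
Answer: $\frac{9}{8} \approx 1.125$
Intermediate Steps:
$O{\left(v \right)} = - \frac{6}{v}$
$- 3 O{\left(16 \right)} = - 3 \left(- \frac{6}{16}\right) = - 3 \left(\left(-6\right) \frac{1}{16}\right) = \left(-3\right) \left(- \frac{3}{8}\right) = \frac{9}{8}$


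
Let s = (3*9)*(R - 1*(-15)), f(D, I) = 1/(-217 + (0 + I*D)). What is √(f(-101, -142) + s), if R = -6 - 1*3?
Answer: 7*√26384935/2825 ≈ 12.728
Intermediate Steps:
R = -9 (R = -6 - 3 = -9)
f(D, I) = 1/(-217 + D*I) (f(D, I) = 1/(-217 + (0 + D*I)) = 1/(-217 + D*I))
s = 162 (s = (3*9)*(-9 - 1*(-15)) = 27*(-9 + 15) = 27*6 = 162)
√(f(-101, -142) + s) = √(1/(-217 - 101*(-142)) + 162) = √(1/(-217 + 14342) + 162) = √(1/14125 + 162) = √(2288251/14125) = 7*√26384935/2825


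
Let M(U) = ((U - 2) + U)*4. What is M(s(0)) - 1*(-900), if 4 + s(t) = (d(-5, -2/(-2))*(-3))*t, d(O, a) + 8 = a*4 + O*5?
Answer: 860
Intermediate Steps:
d(O, a) = -8 + 4*a + 5*O (d(O, a) = -8 + (a*4 + O*5) = -8 + (4*a + 5*O) = -8 + 4*a + 5*O)
s(t) = -4 + 87*t (s(t) = -4 + ((-8 + 4*(-2/(-2)) + 5*(-5))*(-3))*t = -4 + ((-8 + 4*(-2*(-½)) - 25)*(-3))*t = -4 + ((-8 + 4*1 - 25)*(-3))*t = -4 + ((-8 + 4 - 25)*(-3))*t = -4 + (-29*(-3))*t = -4 + 87*t)
M(U) = -8 + 8*U (M(U) = ((-2 + U) + U)*4 = (-2 + 2*U)*4 = -8 + 8*U)
M(s(0)) - 1*(-900) = (-8 + 8*(-4 + 87*0)) - 1*(-900) = (-8 + 8*(-4 + 0)) + 900 = (-8 + 8*(-4)) + 900 = (-8 - 32) + 900 = -40 + 900 = 860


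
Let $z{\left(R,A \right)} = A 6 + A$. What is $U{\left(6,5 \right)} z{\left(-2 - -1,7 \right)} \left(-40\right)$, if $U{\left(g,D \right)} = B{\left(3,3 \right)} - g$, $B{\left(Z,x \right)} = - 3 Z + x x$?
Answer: $11760$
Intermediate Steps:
$z{\left(R,A \right)} = 7 A$ ($z{\left(R,A \right)} = 6 A + A = 7 A$)
$B{\left(Z,x \right)} = x^{2} - 3 Z$ ($B{\left(Z,x \right)} = - 3 Z + x^{2} = x^{2} - 3 Z$)
$U{\left(g,D \right)} = - g$ ($U{\left(g,D \right)} = \left(3^{2} - 9\right) - g = \left(9 - 9\right) - g = 0 - g = - g$)
$U{\left(6,5 \right)} z{\left(-2 - -1,7 \right)} \left(-40\right) = \left(-1\right) 6 \cdot 7 \cdot 7 \left(-40\right) = \left(-6\right) 49 \left(-40\right) = \left(-294\right) \left(-40\right) = 11760$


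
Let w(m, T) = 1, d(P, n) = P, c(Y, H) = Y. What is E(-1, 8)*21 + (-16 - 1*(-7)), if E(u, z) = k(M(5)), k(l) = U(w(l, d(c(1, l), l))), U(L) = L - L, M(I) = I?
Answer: -9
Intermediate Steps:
U(L) = 0
k(l) = 0
E(u, z) = 0
E(-1, 8)*21 + (-16 - 1*(-7)) = 0*21 + (-16 - 1*(-7)) = 0 + (-16 + 7) = 0 - 9 = -9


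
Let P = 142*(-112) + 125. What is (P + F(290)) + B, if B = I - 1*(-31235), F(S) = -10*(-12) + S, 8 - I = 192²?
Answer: -20990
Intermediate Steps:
I = -36856 (I = 8 - 1*192² = 8 - 1*36864 = 8 - 36864 = -36856)
F(S) = 120 + S
B = -5621 (B = -36856 - 1*(-31235) = -36856 + 31235 = -5621)
P = -15779 (P = -15904 + 125 = -15779)
(P + F(290)) + B = (-15779 + (120 + 290)) - 5621 = (-15779 + 410) - 5621 = -15369 - 5621 = -20990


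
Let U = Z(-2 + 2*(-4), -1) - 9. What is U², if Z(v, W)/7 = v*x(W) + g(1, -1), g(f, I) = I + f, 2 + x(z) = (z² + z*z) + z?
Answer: 3721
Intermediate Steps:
x(z) = -2 + z + 2*z² (x(z) = -2 + ((z² + z*z) + z) = -2 + ((z² + z²) + z) = -2 + (2*z² + z) = -2 + (z + 2*z²) = -2 + z + 2*z²)
Z(v, W) = 7*v*(-2 + W + 2*W²) (Z(v, W) = 7*(v*(-2 + W + 2*W²) + (-1 + 1)) = 7*(v*(-2 + W + 2*W²) + 0) = 7*(v*(-2 + W + 2*W²)) = 7*v*(-2 + W + 2*W²))
U = 61 (U = 7*(-2 + 2*(-4))*(-2 - 1 + 2*(-1)²) - 9 = 7*(-2 - 8)*(-2 - 1 + 2*1) - 9 = 7*(-10)*(-2 - 1 + 2) - 9 = 7*(-10)*(-1) - 9 = 70 - 9 = 61)
U² = 61² = 3721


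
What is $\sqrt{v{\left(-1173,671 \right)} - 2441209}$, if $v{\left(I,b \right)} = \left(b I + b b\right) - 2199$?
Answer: $5 i \sqrt{111210} \approx 1667.4 i$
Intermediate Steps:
$v{\left(I,b \right)} = -2199 + b^{2} + I b$ ($v{\left(I,b \right)} = \left(I b + b^{2}\right) - 2199 = \left(b^{2} + I b\right) - 2199 = -2199 + b^{2} + I b$)
$\sqrt{v{\left(-1173,671 \right)} - 2441209} = \sqrt{\left(-2199 + 671^{2} - 787083\right) - 2441209} = \sqrt{\left(-2199 + 450241 - 787083\right) - 2441209} = \sqrt{-339041 - 2441209} = \sqrt{-2780250} = 5 i \sqrt{111210}$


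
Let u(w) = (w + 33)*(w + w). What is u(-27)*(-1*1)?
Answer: 324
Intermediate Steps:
u(w) = 2*w*(33 + w) (u(w) = (33 + w)*(2*w) = 2*w*(33 + w))
u(-27)*(-1*1) = (2*(-27)*(33 - 27))*(-1*1) = (2*(-27)*6)*(-1) = -324*(-1) = 324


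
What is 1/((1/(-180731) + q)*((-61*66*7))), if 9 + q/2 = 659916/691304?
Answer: 15617507903/7082091762945276 ≈ 2.2052e-6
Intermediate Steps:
q = -1390455/86413 (q = -18 + 2*(659916/691304) = -18 + 2*(659916*(1/691304)) = -18 + 2*(164979/172826) = -18 + 164979/86413 = -1390455/86413 ≈ -16.091)
1/((1/(-180731) + q)*((-61*66*7))) = 1/((1/(-180731) - 1390455/86413)*((-61*66*7))) = 1/((-1/180731 - 1390455/86413)*((-4026*7))) = 1/(-251298409018/15617507903*(-28182)) = -15617507903/251298409018*(-1/28182) = 15617507903/7082091762945276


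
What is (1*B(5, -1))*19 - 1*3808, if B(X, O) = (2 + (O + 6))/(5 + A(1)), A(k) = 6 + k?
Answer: -45563/12 ≈ -3796.9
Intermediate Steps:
B(X, O) = 2/3 + O/12 (B(X, O) = (2 + (O + 6))/(5 + (6 + 1)) = (2 + (6 + O))/(5 + 7) = (8 + O)/12 = (8 + O)*(1/12) = 2/3 + O/12)
(1*B(5, -1))*19 - 1*3808 = (1*(2/3 + (1/12)*(-1)))*19 - 1*3808 = (1*(2/3 - 1/12))*19 - 3808 = (1*(7/12))*19 - 3808 = (7/12)*19 - 3808 = 133/12 - 3808 = -45563/12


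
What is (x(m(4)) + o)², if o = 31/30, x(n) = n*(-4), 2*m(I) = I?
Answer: 43681/900 ≈ 48.534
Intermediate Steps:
m(I) = I/2
x(n) = -4*n
o = 31/30 (o = 31*(1/30) = 31/30 ≈ 1.0333)
(x(m(4)) + o)² = (-2*4 + 31/30)² = (-4*2 + 31/30)² = (-8 + 31/30)² = (-209/30)² = 43681/900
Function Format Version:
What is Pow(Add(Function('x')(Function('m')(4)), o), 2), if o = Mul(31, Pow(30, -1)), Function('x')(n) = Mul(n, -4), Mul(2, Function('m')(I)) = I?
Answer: Rational(43681, 900) ≈ 48.534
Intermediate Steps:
Function('m')(I) = Mul(Rational(1, 2), I)
Function('x')(n) = Mul(-4, n)
o = Rational(31, 30) (o = Mul(31, Rational(1, 30)) = Rational(31, 30) ≈ 1.0333)
Pow(Add(Function('x')(Function('m')(4)), o), 2) = Pow(Add(Mul(-4, Mul(Rational(1, 2), 4)), Rational(31, 30)), 2) = Pow(Add(Mul(-4, 2), Rational(31, 30)), 2) = Pow(Add(-8, Rational(31, 30)), 2) = Pow(Rational(-209, 30), 2) = Rational(43681, 900)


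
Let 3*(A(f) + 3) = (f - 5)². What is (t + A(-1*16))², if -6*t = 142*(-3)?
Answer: 46225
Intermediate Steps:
A(f) = -3 + (-5 + f)²/3 (A(f) = -3 + (f - 5)²/3 = -3 + (-5 + f)²/3)
t = 71 (t = -71*(-3)/3 = -⅙*(-426) = 71)
(t + A(-1*16))² = (71 + (-3 + (-5 - 1*16)²/3))² = (71 + (-3 + (-5 - 16)²/3))² = (71 + (-3 + (⅓)*(-21)²))² = (71 + (-3 + (⅓)*441))² = (71 + (-3 + 147))² = (71 + 144)² = 215² = 46225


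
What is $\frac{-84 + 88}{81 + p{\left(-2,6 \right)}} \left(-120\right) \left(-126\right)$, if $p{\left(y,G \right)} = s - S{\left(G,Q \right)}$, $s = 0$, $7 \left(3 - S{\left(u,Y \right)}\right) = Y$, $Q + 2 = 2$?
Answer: $\frac{10080}{13} \approx 775.38$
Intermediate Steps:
$Q = 0$ ($Q = -2 + 2 = 0$)
$S{\left(u,Y \right)} = 3 - \frac{Y}{7}$
$p{\left(y,G \right)} = -3$ ($p{\left(y,G \right)} = 0 - \left(3 - 0\right) = 0 - \left(3 + 0\right) = 0 - 3 = -3$)
$\frac{-84 + 88}{81 + p{\left(-2,6 \right)}} \left(-120\right) \left(-126\right) = \frac{-84 + 88}{81 - 3} \left(-120\right) \left(-126\right) = \frac{4}{78} \left(-120\right) \left(-126\right) = 4 \cdot \frac{1}{78} \left(-120\right) \left(-126\right) = \frac{2}{39} \left(-120\right) \left(-126\right) = \left(- \frac{80}{13}\right) \left(-126\right) = \frac{10080}{13}$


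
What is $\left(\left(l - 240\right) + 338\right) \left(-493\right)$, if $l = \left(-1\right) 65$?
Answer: $-16269$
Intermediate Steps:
$l = -65$
$\left(\left(l - 240\right) + 338\right) \left(-493\right) = \left(\left(-65 - 240\right) + 338\right) \left(-493\right) = \left(-305 + 338\right) \left(-493\right) = 33 \left(-493\right) = -16269$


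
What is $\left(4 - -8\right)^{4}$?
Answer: $20736$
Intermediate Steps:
$\left(4 - -8\right)^{4} = \left(4 + 8\right)^{4} = 12^{4} = 20736$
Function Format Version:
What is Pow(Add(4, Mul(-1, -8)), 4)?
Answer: 20736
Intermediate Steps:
Pow(Add(4, Mul(-1, -8)), 4) = Pow(Add(4, 8), 4) = Pow(12, 4) = 20736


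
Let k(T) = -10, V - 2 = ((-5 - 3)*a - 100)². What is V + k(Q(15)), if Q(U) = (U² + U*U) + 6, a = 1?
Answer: 11656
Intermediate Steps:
Q(U) = 6 + 2*U² (Q(U) = (U² + U²) + 6 = 2*U² + 6 = 6 + 2*U²)
V = 11666 (V = 2 + ((-5 - 3)*1 - 100)² = 2 + (-8*1 - 100)² = 2 + (-8 - 100)² = 2 + (-108)² = 2 + 11664 = 11666)
V + k(Q(15)) = 11666 - 10 = 11656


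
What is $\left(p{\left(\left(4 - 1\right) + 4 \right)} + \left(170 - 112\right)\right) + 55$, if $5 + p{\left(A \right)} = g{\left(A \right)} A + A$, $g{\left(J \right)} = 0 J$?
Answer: $115$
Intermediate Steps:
$g{\left(J \right)} = 0$
$p{\left(A \right)} = -5 + A$ ($p{\left(A \right)} = -5 + \left(0 A + A\right) = -5 + \left(0 + A\right) = -5 + A$)
$\left(p{\left(\left(4 - 1\right) + 4 \right)} + \left(170 - 112\right)\right) + 55 = \left(\left(-5 + \left(\left(4 - 1\right) + 4\right)\right) + \left(170 - 112\right)\right) + 55 = \left(\left(-5 + \left(3 + 4\right)\right) + \left(170 - 112\right)\right) + 55 = \left(\left(-5 + 7\right) + 58\right) + 55 = \left(2 + 58\right) + 55 = 60 + 55 = 115$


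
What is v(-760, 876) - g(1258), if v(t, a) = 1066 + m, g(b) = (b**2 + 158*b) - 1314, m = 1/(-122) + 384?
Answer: -216984809/122 ≈ -1.7786e+6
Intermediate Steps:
m = 46847/122 (m = -1/122 + 384 = 46847/122 ≈ 383.99)
g(b) = -1314 + b**2 + 158*b
v(t, a) = 176899/122 (v(t, a) = 1066 + 46847/122 = 176899/122)
v(-760, 876) - g(1258) = 176899/122 - (-1314 + 1258**2 + 158*1258) = 176899/122 - (-1314 + 1582564 + 198764) = 176899/122 - 1*1780014 = 176899/122 - 1780014 = -216984809/122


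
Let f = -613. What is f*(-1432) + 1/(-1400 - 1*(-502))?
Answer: 788278767/898 ≈ 8.7782e+5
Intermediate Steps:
f*(-1432) + 1/(-1400 - 1*(-502)) = -613*(-1432) + 1/(-1400 - 1*(-502)) = 877816 + 1/(-1400 + 502) = 877816 + 1/(-898) = 877816 - 1/898 = 788278767/898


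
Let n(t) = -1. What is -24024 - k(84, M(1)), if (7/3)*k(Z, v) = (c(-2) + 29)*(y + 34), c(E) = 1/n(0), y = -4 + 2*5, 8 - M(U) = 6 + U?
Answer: -24504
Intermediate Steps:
M(U) = 2 - U (M(U) = 8 - (6 + U) = 8 + (-6 - U) = 2 - U)
y = 6 (y = -4 + 10 = 6)
c(E) = -1 (c(E) = 1/(-1) = -1)
k(Z, v) = 480 (k(Z, v) = 3*((-1 + 29)*(6 + 34))/7 = 3*(28*40)/7 = (3/7)*1120 = 480)
-24024 - k(84, M(1)) = -24024 - 1*480 = -24024 - 480 = -24504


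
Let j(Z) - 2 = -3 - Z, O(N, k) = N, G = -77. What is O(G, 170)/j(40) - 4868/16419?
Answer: 1064675/673179 ≈ 1.5816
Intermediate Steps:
j(Z) = -1 - Z (j(Z) = 2 + (-3 - Z) = -1 - Z)
O(G, 170)/j(40) - 4868/16419 = -77/(-1 - 1*40) - 4868/16419 = -77/(-1 - 40) - 4868*1/16419 = -77/(-41) - 4868/16419 = -77*(-1/41) - 4868/16419 = 77/41 - 4868/16419 = 1064675/673179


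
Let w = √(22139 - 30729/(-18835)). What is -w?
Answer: -√7854548984990/18835 ≈ -148.80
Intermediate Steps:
w = √7854548984990/18835 (w = √(22139 - 30729*(-1/18835)) = √(22139 + 30729/18835) = √(417018794/18835) = √7854548984990/18835 ≈ 148.80)
-w = -√7854548984990/18835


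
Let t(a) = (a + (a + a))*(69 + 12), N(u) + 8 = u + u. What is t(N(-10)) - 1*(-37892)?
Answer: 31088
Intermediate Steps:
N(u) = -8 + 2*u (N(u) = -8 + (u + u) = -8 + 2*u)
t(a) = 243*a (t(a) = (a + 2*a)*81 = (3*a)*81 = 243*a)
t(N(-10)) - 1*(-37892) = 243*(-8 + 2*(-10)) - 1*(-37892) = 243*(-8 - 20) + 37892 = 243*(-28) + 37892 = -6804 + 37892 = 31088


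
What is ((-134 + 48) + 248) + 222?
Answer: 384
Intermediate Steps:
((-134 + 48) + 248) + 222 = (-86 + 248) + 222 = 162 + 222 = 384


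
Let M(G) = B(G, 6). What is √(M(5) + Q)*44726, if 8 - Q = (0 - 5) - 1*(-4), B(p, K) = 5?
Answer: 44726*√14 ≈ 1.6735e+5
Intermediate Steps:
M(G) = 5
Q = 9 (Q = 8 - ((0 - 5) - 1*(-4)) = 8 - (-5 + 4) = 8 - 1*(-1) = 8 + 1 = 9)
√(M(5) + Q)*44726 = √(5 + 9)*44726 = √14*44726 = 44726*√14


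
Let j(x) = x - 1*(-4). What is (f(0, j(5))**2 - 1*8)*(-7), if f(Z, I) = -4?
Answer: -56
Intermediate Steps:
j(x) = 4 + x (j(x) = x + 4 = 4 + x)
(f(0, j(5))**2 - 1*8)*(-7) = ((-4)**2 - 1*8)*(-7) = (16 - 8)*(-7) = 8*(-7) = -56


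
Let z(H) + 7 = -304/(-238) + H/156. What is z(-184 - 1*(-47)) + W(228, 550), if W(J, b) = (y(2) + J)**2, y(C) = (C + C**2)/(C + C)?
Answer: 488823991/9282 ≈ 52664.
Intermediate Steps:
y(C) = (C + C**2)/(2*C) (y(C) = (C + C**2)/((2*C)) = (C + C**2)*(1/(2*C)) = (C + C**2)/(2*C))
z(H) = -681/119 + H/156 (z(H) = -7 + (-304/(-238) + H/156) = -7 + (-304*(-1/238) + H*(1/156)) = -7 + (152/119 + H/156) = -681/119 + H/156)
W(J, b) = (3/2 + J)**2 (W(J, b) = ((1/2 + (1/2)*2) + J)**2 = ((1/2 + 1) + J)**2 = (3/2 + J)**2)
z(-184 - 1*(-47)) + W(228, 550) = (-681/119 + (-184 - 1*(-47))/156) + (3 + 2*228)**2/4 = (-681/119 + (-184 + 47)/156) + (3 + 456)**2/4 = (-681/119 + (1/156)*(-137)) + (1/4)*459**2 = (-681/119 - 137/156) + (1/4)*210681 = -122539/18564 + 210681/4 = 488823991/9282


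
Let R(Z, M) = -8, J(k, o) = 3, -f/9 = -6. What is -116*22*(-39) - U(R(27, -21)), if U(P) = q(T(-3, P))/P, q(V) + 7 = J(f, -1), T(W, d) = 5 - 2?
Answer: 199055/2 ≈ 99528.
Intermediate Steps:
f = 54 (f = -9*(-6) = 54)
T(W, d) = 3
q(V) = -4 (q(V) = -7 + 3 = -4)
U(P) = -4/P
-116*22*(-39) - U(R(27, -21)) = -116*22*(-39) - (-4)/(-8) = -2552*(-39) - (-4)*(-1)/8 = 99528 - 1*½ = 99528 - ½ = 199055/2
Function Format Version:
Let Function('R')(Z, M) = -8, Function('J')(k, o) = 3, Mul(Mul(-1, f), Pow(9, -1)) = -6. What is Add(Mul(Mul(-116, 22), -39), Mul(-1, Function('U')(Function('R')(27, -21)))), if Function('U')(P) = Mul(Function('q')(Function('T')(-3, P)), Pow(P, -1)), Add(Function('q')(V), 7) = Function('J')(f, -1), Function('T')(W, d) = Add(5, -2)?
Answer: Rational(199055, 2) ≈ 99528.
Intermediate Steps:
f = 54 (f = Mul(-9, -6) = 54)
Function('T')(W, d) = 3
Function('q')(V) = -4 (Function('q')(V) = Add(-7, 3) = -4)
Function('U')(P) = Mul(-4, Pow(P, -1))
Add(Mul(Mul(-116, 22), -39), Mul(-1, Function('U')(Function('R')(27, -21)))) = Add(Mul(Mul(-116, 22), -39), Mul(-1, Mul(-4, Pow(-8, -1)))) = Add(Mul(-2552, -39), Mul(-1, Mul(-4, Rational(-1, 8)))) = Add(99528, Mul(-1, Rational(1, 2))) = Add(99528, Rational(-1, 2)) = Rational(199055, 2)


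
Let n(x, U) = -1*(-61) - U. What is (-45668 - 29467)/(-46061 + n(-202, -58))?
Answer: 25045/15314 ≈ 1.6354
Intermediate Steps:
n(x, U) = 61 - U
(-45668 - 29467)/(-46061 + n(-202, -58)) = (-45668 - 29467)/(-46061 + (61 - 1*(-58))) = -75135/(-46061 + (61 + 58)) = -75135/(-46061 + 119) = -75135/(-45942) = -75135*(-1/45942) = 25045/15314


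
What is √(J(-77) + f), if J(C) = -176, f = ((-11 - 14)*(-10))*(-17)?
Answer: I*√4426 ≈ 66.528*I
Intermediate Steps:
f = -4250 (f = -25*(-10)*(-17) = 250*(-17) = -4250)
√(J(-77) + f) = √(-176 - 4250) = √(-4426) = I*√4426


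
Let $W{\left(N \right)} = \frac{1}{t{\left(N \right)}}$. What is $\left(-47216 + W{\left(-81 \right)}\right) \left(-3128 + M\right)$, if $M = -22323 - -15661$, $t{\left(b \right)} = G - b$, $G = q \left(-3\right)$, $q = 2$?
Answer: $\frac{6933667642}{15} \approx 4.6224 \cdot 10^{8}$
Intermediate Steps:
$G = -6$ ($G = 2 \left(-3\right) = -6$)
$t{\left(b \right)} = -6 - b$
$M = -6662$ ($M = -22323 + 15661 = -6662$)
$W{\left(N \right)} = \frac{1}{-6 - N}$
$\left(-47216 + W{\left(-81 \right)}\right) \left(-3128 + M\right) = \left(-47216 - \frac{1}{6 - 81}\right) \left(-3128 - 6662\right) = \left(-47216 - \frac{1}{-75}\right) \left(-9790\right) = \left(-47216 - - \frac{1}{75}\right) \left(-9790\right) = \left(-47216 + \frac{1}{75}\right) \left(-9790\right) = \left(- \frac{3541199}{75}\right) \left(-9790\right) = \frac{6933667642}{15}$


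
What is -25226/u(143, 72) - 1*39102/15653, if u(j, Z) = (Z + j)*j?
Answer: -145186688/43750135 ≈ -3.3185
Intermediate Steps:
u(j, Z) = j*(Z + j)
-25226/u(143, 72) - 1*39102/15653 = -25226*1/(143*(72 + 143)) - 1*39102/15653 = -25226/(143*215) - 39102*1/15653 = -25226/30745 - 39102/15653 = -145186688/43750135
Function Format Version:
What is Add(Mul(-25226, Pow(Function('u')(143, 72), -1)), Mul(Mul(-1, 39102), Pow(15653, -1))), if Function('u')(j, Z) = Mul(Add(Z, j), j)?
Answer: Rational(-145186688, 43750135) ≈ -3.3185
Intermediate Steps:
Function('u')(j, Z) = Mul(j, Add(Z, j))
Add(Mul(-25226, Pow(Function('u')(143, 72), -1)), Mul(Mul(-1, 39102), Pow(15653, -1))) = Add(Mul(-25226, Pow(Mul(143, Add(72, 143)), -1)), Mul(Mul(-1, 39102), Pow(15653, -1))) = Add(Mul(-25226, Pow(Mul(143, 215), -1)), Mul(-39102, Rational(1, 15653))) = Add(Mul(-25226, Pow(30745, -1)), Rational(-39102, 15653)) = Add(Mul(-25226, Rational(1, 30745)), Rational(-39102, 15653)) = Add(Rational(-25226, 30745), Rational(-39102, 15653)) = Rational(-145186688, 43750135)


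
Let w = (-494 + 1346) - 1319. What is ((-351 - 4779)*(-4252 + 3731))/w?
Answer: -2672730/467 ≈ -5723.2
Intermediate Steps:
w = -467 (w = 852 - 1319 = -467)
((-351 - 4779)*(-4252 + 3731))/w = ((-351 - 4779)*(-4252 + 3731))/(-467) = -5130*(-521)*(-1/467) = 2672730*(-1/467) = -2672730/467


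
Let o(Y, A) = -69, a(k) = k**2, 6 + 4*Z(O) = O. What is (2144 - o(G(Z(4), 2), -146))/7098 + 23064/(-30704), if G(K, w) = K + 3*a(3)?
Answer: -2992510/6810531 ≈ -0.43939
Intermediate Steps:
Z(O) = -3/2 + O/4
G(K, w) = 27 + K (G(K, w) = K + 3*3**2 = K + 3*9 = K + 27 = 27 + K)
(2144 - o(G(Z(4), 2), -146))/7098 + 23064/(-30704) = (2144 - 1*(-69))/7098 + 23064/(-30704) = (2144 + 69)*(1/7098) + 23064*(-1/30704) = 2213*(1/7098) - 2883/3838 = 2213/7098 - 2883/3838 = -2992510/6810531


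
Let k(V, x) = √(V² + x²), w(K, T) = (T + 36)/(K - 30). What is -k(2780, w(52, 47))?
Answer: -√3740552489/22 ≈ -2780.0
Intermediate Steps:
w(K, T) = (36 + T)/(-30 + K)
-k(2780, w(52, 47)) = -√(2780² + ((36 + 47)/(-30 + 52))²) = -√(7728400 + (83/22)²) = -√(7728400 + 6889/484) = -√(3740552489/484) = -√3740552489/22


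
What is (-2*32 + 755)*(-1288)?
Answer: -890008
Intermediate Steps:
(-2*32 + 755)*(-1288) = (-64 + 755)*(-1288) = 691*(-1288) = -890008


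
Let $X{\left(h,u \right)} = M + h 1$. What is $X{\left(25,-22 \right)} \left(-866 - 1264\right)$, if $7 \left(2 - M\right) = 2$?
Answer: $- \frac{398310}{7} \approx -56901.0$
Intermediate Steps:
$M = \frac{12}{7}$ ($M = 2 - \frac{2}{7} = \frac{12}{7} \approx 1.7143$)
$X{\left(h,u \right)} = \frac{12}{7} + h$ ($X{\left(h,u \right)} = \frac{12}{7} + h 1 = \frac{12}{7} + h$)
$X{\left(25,-22 \right)} \left(-866 - 1264\right) = \left(\frac{12}{7} + 25\right) \left(-866 - 1264\right) = \frac{187}{7} \left(-2130\right) = - \frac{398310}{7}$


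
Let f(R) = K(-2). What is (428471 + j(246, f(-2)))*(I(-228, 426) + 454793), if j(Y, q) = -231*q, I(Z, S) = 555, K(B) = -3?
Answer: 195418969072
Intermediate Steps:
f(R) = -3
(428471 + j(246, f(-2)))*(I(-228, 426) + 454793) = (428471 - 231*(-3))*(555 + 454793) = (428471 + 693)*455348 = 429164*455348 = 195418969072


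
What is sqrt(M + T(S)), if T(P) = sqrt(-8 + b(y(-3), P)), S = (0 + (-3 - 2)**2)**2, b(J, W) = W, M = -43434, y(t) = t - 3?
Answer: sqrt(-43434 + sqrt(617)) ≈ 208.35*I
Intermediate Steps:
y(t) = -3 + t
S = 625 (S = (0 + (-5)**2)**2 = (0 + 25)**2 = 25**2 = 625)
T(P) = sqrt(-8 + P)
sqrt(M + T(S)) = sqrt(-43434 + sqrt(-8 + 625)) = sqrt(-43434 + sqrt(617))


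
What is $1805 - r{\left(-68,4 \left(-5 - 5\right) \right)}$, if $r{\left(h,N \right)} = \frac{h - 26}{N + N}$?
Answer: $\frac{72153}{40} \approx 1803.8$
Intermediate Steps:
$r{\left(h,N \right)} = \frac{-26 + h}{2 N}$
$1805 - r{\left(-68,4 \left(-5 - 5\right) \right)} = 1805 - \frac{-26 - 68}{2 \cdot 4 \left(-5 - 5\right)} = 1805 - \frac{1}{2} \frac{1}{4 \left(-10\right)} \left(-94\right) = 1805 - \frac{1}{2} \frac{1}{-40} \left(-94\right) = 1805 - \frac{1}{2} \left(- \frac{1}{40}\right) \left(-94\right) = 1805 - \frac{47}{40} = \frac{72153}{40}$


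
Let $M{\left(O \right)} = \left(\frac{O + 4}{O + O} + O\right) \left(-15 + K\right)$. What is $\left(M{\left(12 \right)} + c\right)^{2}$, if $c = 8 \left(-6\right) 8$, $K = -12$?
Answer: $527076$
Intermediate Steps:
$c = -384$ ($c = \left(-48\right) 8 = -384$)
$M{\left(O \right)} = - 27 O - \frac{27 \left(4 + O\right)}{2 O}$ ($M{\left(O \right)} = \left(\frac{O + 4}{O + O} + O\right) \left(-15 - 12\right) = \left(\frac{4 + O}{2 O} + O\right) \left(-27\right) = \left(O + \frac{4 + O}{2 O}\right) \left(-27\right) = - 27 O - \frac{27 \left(4 + O\right)}{2 O}$)
$\left(M{\left(12 \right)} + c\right)^{2} = \left(\left(- \frac{27}{2} - \frac{54}{12} - 324\right) - 384\right)^{2} = \left(\left(- \frac{27}{2} - \frac{9}{2} - 324\right) - 384\right)^{2} = \left(-342 - 384\right)^{2} = \left(-726\right)^{2} = 527076$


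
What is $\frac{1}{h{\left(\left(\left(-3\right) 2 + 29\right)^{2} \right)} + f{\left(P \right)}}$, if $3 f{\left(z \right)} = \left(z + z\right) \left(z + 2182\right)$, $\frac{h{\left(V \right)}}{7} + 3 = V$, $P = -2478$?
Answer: $\frac{1}{492674} \approx 2.0297 \cdot 10^{-6}$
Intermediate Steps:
$h{\left(V \right)} = -21 + 7 V$
$f{\left(z \right)} = \frac{2 z \left(2182 + z\right)}{3}$ ($f{\left(z \right)} = \frac{\left(z + z\right) \left(z + 2182\right)}{3} = \frac{2 z \left(2182 + z\right)}{3}$)
$\frac{1}{h{\left(\left(\left(-3\right) 2 + 29\right)^{2} \right)} + f{\left(P \right)}} = \frac{1}{\left(-21 + 7 \left(\left(-3\right) 2 + 29\right)^{2}\right) + \frac{2}{3} \left(-2478\right) \left(2182 - 2478\right)} = \frac{1}{\left(-21 + 7 \left(-6 + 29\right)^{2}\right) + \frac{2}{3} \left(-2478\right) \left(-296\right)} = \frac{1}{\left(-21 + 7 \cdot 23^{2}\right) + 488992} = \frac{1}{\left(-21 + 7 \cdot 529\right) + 488992} = \frac{1}{\left(-21 + 3703\right) + 488992} = \frac{1}{3682 + 488992} = \frac{1}{492674}$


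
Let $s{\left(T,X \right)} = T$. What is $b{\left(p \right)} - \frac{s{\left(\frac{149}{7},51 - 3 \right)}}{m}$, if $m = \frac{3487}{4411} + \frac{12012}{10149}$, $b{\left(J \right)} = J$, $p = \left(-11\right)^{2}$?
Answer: $\frac{2066147838}{18746105} \approx 110.22$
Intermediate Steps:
$p = 121$
$m = \frac{2678015}{1356583}$ ($m = 3487 \cdot \frac{1}{4411} + 12012 \cdot \frac{1}{10149} = \frac{317}{401} + \frac{4004}{3383} = \frac{2678015}{1356583} \approx 1.9741$)
$b{\left(p \right)} - \frac{s{\left(\frac{149}{7},51 - 3 \right)}}{m} = 121 - \frac{149 \cdot \frac{1}{7}}{\frac{2678015}{1356583}} = 121 - 149 \cdot \frac{1}{7} \cdot \frac{1356583}{2678015} = 121 - \frac{149}{7} \cdot \frac{1356583}{2678015} = 121 - \frac{202130867}{18746105} = \frac{2066147838}{18746105}$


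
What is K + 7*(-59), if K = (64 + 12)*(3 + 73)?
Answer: 5363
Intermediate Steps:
K = 5776 (K = 76*76 = 5776)
K + 7*(-59) = 5776 + 7*(-59) = 5776 - 413 = 5363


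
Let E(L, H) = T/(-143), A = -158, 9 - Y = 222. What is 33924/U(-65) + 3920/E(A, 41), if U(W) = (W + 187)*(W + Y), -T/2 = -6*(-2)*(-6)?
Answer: -297138094/76311 ≈ -3893.8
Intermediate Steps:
T = 144 (T = -2*(-6*(-2))*(-6) = -24*(-6) = -2*(-72) = 144)
Y = -213 (Y = 9 - 1*222 = 9 - 222 = -213)
U(W) = (-213 + W)*(187 + W) (U(W) = (W + 187)*(W - 213) = (187 + W)*(-213 + W) = (-213 + W)*(187 + W))
E(L, H) = -144/143 (E(L, H) = 144/(-143) = 144*(-1/143) = -144/143)
33924/U(-65) + 3920/E(A, 41) = 33924/(-39831 + (-65)² - 26*(-65)) + 3920/(-144/143) = 33924/(-39831 + 4225 + 1690) + 3920*(-143/144) = 33924/(-33916) - 35035/9 = 33924*(-1/33916) - 35035/9 = -8481/8479 - 35035/9 = -297138094/76311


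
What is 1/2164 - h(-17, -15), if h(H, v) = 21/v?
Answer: 15153/10820 ≈ 1.4005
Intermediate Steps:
1/2164 - h(-17, -15) = 1/2164 - 21/(-15) = 1/2164 - 21*(-1)/15 = 1/2164 - 1*(-7/5) = 1/2164 + 7/5 = 15153/10820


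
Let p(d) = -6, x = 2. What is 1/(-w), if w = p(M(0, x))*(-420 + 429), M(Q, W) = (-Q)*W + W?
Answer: 1/54 ≈ 0.018519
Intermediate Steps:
M(Q, W) = W - Q*W (M(Q, W) = -Q*W + W = W - Q*W)
w = -54 (w = -6*(-420 + 429) = -6*9 = -54)
1/(-w) = 1/(-1*(-54)) = 1/54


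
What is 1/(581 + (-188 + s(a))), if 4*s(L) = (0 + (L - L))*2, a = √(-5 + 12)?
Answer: 1/393 ≈ 0.0025445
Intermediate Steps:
a = √7 ≈ 2.6458
s(L) = 0 (s(L) = ((0 + (L - L))*2)/4 = ((0 + 0)*2)/4 = (0*2)/4 = (¼)*0 = 0)
1/(581 + (-188 + s(a))) = 1/(581 + (-188 + 0)) = 1/(581 - 188) = 1/393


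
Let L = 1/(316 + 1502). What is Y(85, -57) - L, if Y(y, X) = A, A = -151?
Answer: -274519/1818 ≈ -151.00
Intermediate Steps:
Y(y, X) = -151
L = 1/1818 ≈ 0.00055005
Y(85, -57) - L = -151 - 1*1/1818 = -151 - 1/1818 = -274519/1818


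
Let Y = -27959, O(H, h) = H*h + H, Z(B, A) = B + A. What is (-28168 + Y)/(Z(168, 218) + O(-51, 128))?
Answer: 56127/6193 ≈ 9.0630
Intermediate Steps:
Z(B, A) = A + B
O(H, h) = H + H*h
(-28168 + Y)/(Z(168, 218) + O(-51, 128)) = (-28168 - 27959)/((218 + 168) - 51*(1 + 128)) = -56127/(386 - 51*129) = -56127/(386 - 6579) = -56127/(-6193) = -56127*(-1/6193) = 56127/6193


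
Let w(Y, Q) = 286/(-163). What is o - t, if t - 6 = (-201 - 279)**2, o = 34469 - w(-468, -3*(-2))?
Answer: -31937445/163 ≈ -1.9594e+5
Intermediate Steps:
w(Y, Q) = -286/163 (w(Y, Q) = 286*(-1/163) = -286/163)
o = 5618733/163 (o = 34469 - 1*(-286/163) = 34469 + 286/163 = 5618733/163 ≈ 34471.)
t = 230406 (t = 6 + (-201 - 279)**2 = 6 + (-480)**2 = 6 + 230400 = 230406)
o - t = 5618733/163 - 1*230406 = 5618733/163 - 230406 = -31937445/163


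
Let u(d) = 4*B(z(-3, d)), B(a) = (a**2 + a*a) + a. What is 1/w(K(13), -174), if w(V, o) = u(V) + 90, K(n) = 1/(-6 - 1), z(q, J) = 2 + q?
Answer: 1/94 ≈ 0.010638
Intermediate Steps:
B(a) = a + 2*a**2 (B(a) = (a**2 + a**2) + a = 2*a**2 + a = a + 2*a**2)
K(n) = -1/7 (K(n) = 1/(-7) = -1/7)
u(d) = 4 (u(d) = 4*((2 - 3)*(1 + 2*(2 - 3))) = 4*(-(1 + 2*(-1))) = 4*(-(1 - 2)) = 4*(-1*(-1)) = 4*1 = 4)
w(V, o) = 94 (w(V, o) = 4 + 90 = 94)
1/w(K(13), -174) = 1/94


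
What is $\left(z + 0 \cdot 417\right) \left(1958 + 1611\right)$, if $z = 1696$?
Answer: $6053024$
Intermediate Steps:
$\left(z + 0 \cdot 417\right) \left(1958 + 1611\right) = \left(1696 + 0 \cdot 417\right) \left(1958 + 1611\right) = \left(1696 + 0\right) 3569 = 1696 \cdot 3569 = 6053024$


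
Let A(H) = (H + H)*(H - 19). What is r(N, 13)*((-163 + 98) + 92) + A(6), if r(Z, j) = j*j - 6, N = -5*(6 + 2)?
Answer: 4245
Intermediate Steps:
N = -40 (N = -5*8 = -40)
A(H) = 2*H*(-19 + H) (A(H) = (2*H)*(-19 + H) = 2*H*(-19 + H))
r(Z, j) = -6 + j² (r(Z, j) = j² - 6 = -6 + j²)
r(N, 13)*((-163 + 98) + 92) + A(6) = (-6 + 13²)*((-163 + 98) + 92) + 2*6*(-19 + 6) = (-6 + 169)*(-65 + 92) + 2*6*(-13) = 163*27 - 156 = 4401 - 156 = 4245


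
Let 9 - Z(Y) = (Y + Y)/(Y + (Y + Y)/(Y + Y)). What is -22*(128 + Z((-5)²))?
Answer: -38632/13 ≈ -2971.7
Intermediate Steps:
Z(Y) = 9 - 2*Y/(1 + Y) (Z(Y) = 9 - (Y + Y)/(Y + (Y + Y)/(Y + Y)) = 9 - 2*Y/(Y + (2*Y)/((2*Y))) = 9 - 2*Y/(Y + (2*Y)*(1/(2*Y))) = 9 - 2*Y/(Y + 1) = 9 - 2*Y/(1 + Y))
-22*(128 + Z((-5)²)) = -22*(128 + (9 + 7*(-5)²)/(1 + (-5)²)) = -22*(128 + (9 + 7*25)/(1 + 25)) = -22*(128 + (9 + 175)/26) = -22*(128 + (1/26)*184) = -22*(128 + 92/13) = -22*1756/13 = -38632/13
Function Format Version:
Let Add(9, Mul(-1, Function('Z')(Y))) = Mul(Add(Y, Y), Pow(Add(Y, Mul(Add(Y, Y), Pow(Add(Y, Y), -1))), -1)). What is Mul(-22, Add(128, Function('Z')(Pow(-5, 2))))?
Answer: Rational(-38632, 13) ≈ -2971.7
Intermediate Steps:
Function('Z')(Y) = Add(9, Mul(-2, Y, Pow(Add(1, Y), -1))) (Function('Z')(Y) = Add(9, Mul(-1, Mul(Add(Y, Y), Pow(Add(Y, Mul(Add(Y, Y), Pow(Add(Y, Y), -1))), -1)))) = Add(9, Mul(-1, Mul(Mul(2, Y), Pow(Add(Y, Mul(Mul(2, Y), Pow(Mul(2, Y), -1))), -1)))) = Add(9, Mul(-1, Mul(Mul(2, Y), Pow(Add(Y, Mul(Mul(2, Y), Mul(Rational(1, 2), Pow(Y, -1)))), -1)))) = Add(9, Mul(-1, Mul(Mul(2, Y), Pow(Add(Y, 1), -1)))) = Add(9, Mul(-1, Mul(Mul(2, Y), Pow(Add(1, Y), -1)))) = Add(9, Mul(-1, Mul(2, Y, Pow(Add(1, Y), -1)))) = Add(9, Mul(-2, Y, Pow(Add(1, Y), -1))))
Mul(-22, Add(128, Function('Z')(Pow(-5, 2)))) = Mul(-22, Add(128, Mul(Pow(Add(1, Pow(-5, 2)), -1), Add(9, Mul(7, Pow(-5, 2)))))) = Mul(-22, Add(128, Mul(Pow(Add(1, 25), -1), Add(9, Mul(7, 25))))) = Mul(-22, Add(128, Mul(Pow(26, -1), Add(9, 175)))) = Mul(-22, Add(128, Mul(Rational(1, 26), 184))) = Mul(-22, Add(128, Rational(92, 13))) = Mul(-22, Rational(1756, 13)) = Rational(-38632, 13)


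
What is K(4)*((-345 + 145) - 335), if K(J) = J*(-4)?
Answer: 8560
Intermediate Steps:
K(J) = -4*J
K(4)*((-345 + 145) - 335) = (-4*4)*((-345 + 145) - 335) = -16*(-200 - 335) = -16*(-535) = 8560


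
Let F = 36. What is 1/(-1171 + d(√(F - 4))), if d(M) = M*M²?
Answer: -1171/1338473 - 128*√2/1338473 ≈ -0.0010101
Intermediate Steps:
d(M) = M³
1/(-1171 + d(√(F - 4))) = 1/(-1171 + (√(36 - 4))³) = 1/(-1171 + (√32)³) = 1/(-1171 + (4*√2)³) = 1/(-1171 + 128*√2)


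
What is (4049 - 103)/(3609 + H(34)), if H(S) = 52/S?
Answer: 67082/61379 ≈ 1.0929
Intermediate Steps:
(4049 - 103)/(3609 + H(34)) = (4049 - 103)/(3609 + 52/34) = 3946/(3609 + 52*(1/34)) = 3946/(3609 + 26/17) = 3946/(61379/17) = 3946*(17/61379) = 67082/61379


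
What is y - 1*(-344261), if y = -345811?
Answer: -1550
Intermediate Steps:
y - 1*(-344261) = -345811 - 1*(-344261) = -345811 + 344261 = -1550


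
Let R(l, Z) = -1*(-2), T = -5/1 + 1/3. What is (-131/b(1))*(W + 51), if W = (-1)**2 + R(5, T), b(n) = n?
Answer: -7074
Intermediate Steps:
T = -14/3 (T = -5*1 + 1*(1/3) = -5 + 1/3 = -14/3 ≈ -4.6667)
R(l, Z) = 2
W = 3 (W = (-1)**2 + 2 = 1 + 2 = 3)
(-131/b(1))*(W + 51) = (-131/1)*(3 + 51) = -131*1*54 = -131*54 = -7074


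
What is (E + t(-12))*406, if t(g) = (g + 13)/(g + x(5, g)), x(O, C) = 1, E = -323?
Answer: -1442924/11 ≈ -1.3118e+5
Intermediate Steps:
t(g) = (13 + g)/(1 + g) (t(g) = (g + 13)/(g + 1) = (13 + g)/(1 + g))
(E + t(-12))*406 = (-323 + (13 - 12)/(1 - 12))*406 = (-323 + 1/(-11))*406 = (-323 - 1/11*1)*406 = (-323 - 1/11)*406 = -3554/11*406 = -1442924/11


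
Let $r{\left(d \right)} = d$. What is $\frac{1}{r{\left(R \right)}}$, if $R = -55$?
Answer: $- \frac{1}{55} \approx -0.018182$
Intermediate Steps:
$\frac{1}{r{\left(R \right)}} = \frac{1}{-55} = - \frac{1}{55}$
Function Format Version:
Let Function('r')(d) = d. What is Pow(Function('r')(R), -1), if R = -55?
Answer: Rational(-1, 55) ≈ -0.018182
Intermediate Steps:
Pow(Function('r')(R), -1) = Pow(-55, -1) = Rational(-1, 55)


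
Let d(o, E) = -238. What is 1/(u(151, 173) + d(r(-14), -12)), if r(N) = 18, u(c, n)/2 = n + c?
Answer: 1/410 ≈ 0.0024390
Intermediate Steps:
u(c, n) = 2*c + 2*n (u(c, n) = 2*(n + c) = 2*(c + n) = 2*c + 2*n)
1/(u(151, 173) + d(r(-14), -12)) = 1/((2*151 + 2*173) - 238) = 1/((302 + 346) - 238) = 1/(648 - 238) = 1/410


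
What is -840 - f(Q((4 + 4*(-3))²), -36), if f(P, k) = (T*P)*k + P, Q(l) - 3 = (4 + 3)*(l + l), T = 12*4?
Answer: 1551733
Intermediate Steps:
T = 48
Q(l) = 3 + 14*l (Q(l) = 3 + (4 + 3)*(l + l) = 3 + 7*(2*l) = 3 + 14*l)
f(P, k) = P + 48*P*k (f(P, k) = (48*P)*k + P = 48*P*k + P = P + 48*P*k)
-840 - f(Q((4 + 4*(-3))²), -36) = -840 - (3 + 14*(4 + 4*(-3))²)*(1 + 48*(-36)) = -840 - (3 + 14*(4 - 12)²)*(1 - 1728) = -840 - (3 + 14*(-8)²)*(-1727) = -840 - (3 + 14*64)*(-1727) = -840 - (3 + 896)*(-1727) = -840 - 899*(-1727) = -840 - 1*(-1552573) = -840 + 1552573 = 1551733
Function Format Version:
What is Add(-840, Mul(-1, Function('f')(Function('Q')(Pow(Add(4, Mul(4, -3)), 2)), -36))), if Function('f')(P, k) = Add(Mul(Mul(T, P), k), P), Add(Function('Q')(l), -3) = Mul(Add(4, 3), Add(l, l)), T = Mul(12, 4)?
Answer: 1551733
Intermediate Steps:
T = 48
Function('Q')(l) = Add(3, Mul(14, l)) (Function('Q')(l) = Add(3, Mul(Add(4, 3), Add(l, l))) = Add(3, Mul(7, Mul(2, l))) = Add(3, Mul(14, l)))
Function('f')(P, k) = Add(P, Mul(48, P, k)) (Function('f')(P, k) = Add(Mul(Mul(48, P), k), P) = Add(Mul(48, P, k), P) = Add(P, Mul(48, P, k)))
Add(-840, Mul(-1, Function('f')(Function('Q')(Pow(Add(4, Mul(4, -3)), 2)), -36))) = Add(-840, Mul(-1, Mul(Add(3, Mul(14, Pow(Add(4, Mul(4, -3)), 2))), Add(1, Mul(48, -36))))) = Add(-840, Mul(-1, Mul(Add(3, Mul(14, Pow(Add(4, -12), 2))), Add(1, -1728)))) = Add(-840, Mul(-1, Mul(Add(3, Mul(14, Pow(-8, 2))), -1727))) = Add(-840, Mul(-1, Mul(Add(3, Mul(14, 64)), -1727))) = Add(-840, Mul(-1, Mul(Add(3, 896), -1727))) = Add(-840, Mul(-1, Mul(899, -1727))) = Add(-840, Mul(-1, -1552573)) = Add(-840, 1552573) = 1551733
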